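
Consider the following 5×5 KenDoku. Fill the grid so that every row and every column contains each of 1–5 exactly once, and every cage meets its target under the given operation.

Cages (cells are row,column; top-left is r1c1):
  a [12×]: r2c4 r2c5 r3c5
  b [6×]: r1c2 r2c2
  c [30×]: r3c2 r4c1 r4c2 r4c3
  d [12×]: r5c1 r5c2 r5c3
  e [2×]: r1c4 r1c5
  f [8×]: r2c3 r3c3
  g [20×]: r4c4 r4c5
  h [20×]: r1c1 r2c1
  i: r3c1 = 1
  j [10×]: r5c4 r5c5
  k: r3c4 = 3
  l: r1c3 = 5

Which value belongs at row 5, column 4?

Cage l is given, which forces r1c3 = 5.
I is a freebie; hence r3c1 = 1.
Cage k is a single given cell; hence r3c4 = 3.
Row 1 already has 5, which forces r1c1 = 4.
Cage h needs two cells with product 20; hence r2c1 = 5.
Cage a needs product 12; hence r2c5 = 3.
Column 1 already has 4, leaving r5c1 = 3.
Cage b's pair has product 6; hence r1c2 = 3.
3 is placed in row 2, so r2c2 = 2.
2 is placed in row 2; hence r2c3 = 4.
2 is placed in row 2, leaving r2c4 = 1.
The 4 cells of cage c must have product 30, which forces r3c2 = 5.
4 is placed in column 3, leaving r3c3 = 2.
2 is placed in row 3, which forces r3c5 = 4.
Column 1 already has 3, so r4c1 = 2.
3 is placed in column 2; hence r4c2 = 1.
1 is placed in row 4, leaving r4c3 = 3.
4 is placed in column 5, which forces r4c5 = 5.
1 is placed in column 2; hence r5c2 = 4.
4 is placed in column 3; hence r5c3 = 1.
Column 5 already has 5; hence r5c5 = 2.
Column 4 already has 1, so r1c4 = 2.
Column 5 now contains 2, which forces r1c5 = 1.
5 is placed in row 4, which forces r4c4 = 4.
Row 5 now contains 2, so r5c4 = 5.
The full grid is 4 3 5 2 1 / 5 2 4 1 3 / 1 5 2 3 4 / 2 1 3 4 5 / 3 4 1 5 2.

5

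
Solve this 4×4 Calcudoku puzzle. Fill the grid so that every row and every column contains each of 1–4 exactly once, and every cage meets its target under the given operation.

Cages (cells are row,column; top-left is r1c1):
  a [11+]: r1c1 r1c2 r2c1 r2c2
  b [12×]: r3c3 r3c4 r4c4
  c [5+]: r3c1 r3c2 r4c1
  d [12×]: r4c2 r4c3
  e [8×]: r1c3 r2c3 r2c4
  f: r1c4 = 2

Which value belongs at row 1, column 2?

3

F is a freebie, so r1c4 = 2.
The 3 cells of cage e must have product 8, leaving r2c3 = 2.
The only place for 2 in row 3 is r3c2.
The 3 cells of cage c must have sum 5, which forces r3c1 = 1.
The 3 cells of cage c must have sum 5; hence r4c1 = 2.
Cage b needs product 12, so r4c4 = 1.
Cage e has product 8; hence r1c3 = 1.
Column 4 now contains 1, leaving r2c4 = 4.
4 is placed in column 4, which forces r3c4 = 3.
Cage a has sum 11, which forces r1c1 = 4.
Row 1 already has 1, so r1c2 = 3.
4 is placed in row 2, which forces r2c1 = 3.
Cage a needs sum 11, so r2c2 = 1.
Row 3 now contains 3, which forces r3c3 = 4.
3 is placed in column 2, so r4c2 = 4.
Column 3 already has 4, so r4c3 = 3.
The full grid is 4 3 1 2 / 3 1 2 4 / 1 2 4 3 / 2 4 3 1.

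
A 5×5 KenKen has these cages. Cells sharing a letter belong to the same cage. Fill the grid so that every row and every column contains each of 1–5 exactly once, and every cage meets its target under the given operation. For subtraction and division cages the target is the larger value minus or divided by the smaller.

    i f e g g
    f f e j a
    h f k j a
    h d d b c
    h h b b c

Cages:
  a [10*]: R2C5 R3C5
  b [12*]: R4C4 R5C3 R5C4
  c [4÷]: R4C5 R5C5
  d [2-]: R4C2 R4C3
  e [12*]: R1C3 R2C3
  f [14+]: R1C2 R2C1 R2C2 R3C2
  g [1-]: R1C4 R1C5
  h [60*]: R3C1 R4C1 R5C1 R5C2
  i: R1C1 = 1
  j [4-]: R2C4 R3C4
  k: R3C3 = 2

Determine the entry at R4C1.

2

Cage i is a single given cell, so R1C1 = 1.
K is a freebie, which forces R3C3 = 2.
Row 3 already has 2, which forces R3C5 = 5.
Cage j needs two cells with difference 4, which forces R2C4 = 5.
5 is placed in column 5, which forces R2C5 = 2.
Row 3 now contains 5, which forces R3C4 = 1.
Cage f needs sum 14, leaving R1C2 = 5.
Cage f needs sum 14, so R2C1 = 4.
Cage f has sum 14, leaving R2C2 = 1.
Row 2 now contains 4, leaving R2C3 = 3.
4 is placed in column 1; hence R3C1 = 3.
The 4 cells of cage f must have sum 14, which forces R3C2 = 4.
3 is placed in column 1, so R5C1 = 5.
Column 2 now contains 1, leaving R5C2 = 2.
The 3 cells of cage b must have product 12, which forces R5C3 = 1.
Row 5 now contains 1, leaving R5C5 = 4.
Column 3 already has 3, so R1C3 = 4.
Row 1 already has 4, which forces R1C4 = 2.
4 is placed in column 5; hence R1C5 = 3.
5 is placed in column 1, which forces R4C1 = 2.
Column 2 now contains 2, leaving R4C2 = 3.
The two cells of cage d must have difference 2, which forces R4C3 = 5.
Cage b has product 12; hence R4C4 = 4.
4 is placed in column 5, leaving R4C5 = 1.
4 is placed in row 5, leaving R5C4 = 3.
The full grid is 1 5 4 2 3 / 4 1 3 5 2 / 3 4 2 1 5 / 2 3 5 4 1 / 5 2 1 3 4.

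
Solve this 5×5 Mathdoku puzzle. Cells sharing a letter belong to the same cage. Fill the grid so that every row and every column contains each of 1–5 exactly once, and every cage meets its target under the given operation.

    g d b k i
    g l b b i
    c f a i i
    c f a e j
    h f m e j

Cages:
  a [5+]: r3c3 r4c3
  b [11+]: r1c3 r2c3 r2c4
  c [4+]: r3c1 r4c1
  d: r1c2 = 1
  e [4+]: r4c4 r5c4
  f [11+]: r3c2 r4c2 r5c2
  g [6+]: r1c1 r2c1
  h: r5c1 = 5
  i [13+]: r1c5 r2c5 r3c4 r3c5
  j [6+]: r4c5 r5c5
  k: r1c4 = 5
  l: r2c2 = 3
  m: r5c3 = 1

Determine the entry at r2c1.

4

Cage d is a single given cell, which forces r1c2 = 1.
K is a freebie, which forces r1c4 = 5.
Cage l is given, leaving r2c2 = 3.
H is a freebie; hence r5c1 = 5.
Cage m is a single given cell, leaving r5c3 = 1.
Row 5 now contains 1, which forces r5c4 = 3.
The 3 cells of cage b must have sum 11, so r2c3 = 5.
Column 4 now contains 3, leaving r4c4 = 1.
Cage c needs two cells with sum 4, leaving r3c1 = 1.
1 is placed in row 4; hence r4c1 = 3.
3 is placed in row 4; hence r4c3 = 2.
Row 4 already has 2; hence r4c5 = 4.
Column 5 already has 4, so r5c5 = 2.
2 is placed in column 3, leaving r1c3 = 4.
2 is placed in column 5, leaving r1c5 = 3.
The 3 cells of cage b must have sum 11, leaving r2c4 = 2.
2 is placed in column 5; hence r2c5 = 1.
Cage f has sum 11; hence r3c2 = 2.
2 is placed in column 3, leaving r3c3 = 3.
The 4 cells of cage i must have sum 13, which forces r3c4 = 4.
The 4 cells of cage i must have sum 13, which forces r3c5 = 5.
Row 4 now contains 4, so r4c2 = 5.
Row 5 now contains 2, so r5c2 = 4.
Row 1 now contains 4; hence r1c1 = 2.
Row 2 already has 2, leaving r2c1 = 4.
Filled in: 2 1 4 5 3 / 4 3 5 2 1 / 1 2 3 4 5 / 3 5 2 1 4 / 5 4 1 3 2.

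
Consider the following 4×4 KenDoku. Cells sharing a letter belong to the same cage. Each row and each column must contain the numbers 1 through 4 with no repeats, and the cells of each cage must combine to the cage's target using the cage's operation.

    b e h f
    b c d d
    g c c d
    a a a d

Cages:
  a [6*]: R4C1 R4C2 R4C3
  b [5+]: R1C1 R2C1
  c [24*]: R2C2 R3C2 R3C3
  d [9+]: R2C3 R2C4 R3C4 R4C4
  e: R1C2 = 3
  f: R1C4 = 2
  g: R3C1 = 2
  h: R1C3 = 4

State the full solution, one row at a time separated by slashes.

E is a freebie, which forces R1C2 = 3.
Cage h is given, so R1C3 = 4.
F is a freebie, leaving R1C4 = 2.
G is a freebie, leaving R3C1 = 2.
Row 3 already has 2; hence R3C2 = 4.
Row 3 already has 2, which forces R3C3 = 3.
Row 3 now contains 3, which forces R3C4 = 1.
Row 1 already has 2, leaving R1C1 = 1.
Cage b's pair has sum 5, so R2C1 = 4.
Column 2 already has 4, so R2C2 = 2.
The 4 cells of cage d must have sum 9; hence R2C3 = 1.
Row 2 now contains 4; hence R2C4 = 3.
Cage a has product 6; hence R4C1 = 3.
2 is placed in column 2; hence R4C2 = 1.
Column 3 already has 1, which forces R4C3 = 2.
3 is placed in column 4, leaving R4C4 = 4.

1 3 4 2 / 4 2 1 3 / 2 4 3 1 / 3 1 2 4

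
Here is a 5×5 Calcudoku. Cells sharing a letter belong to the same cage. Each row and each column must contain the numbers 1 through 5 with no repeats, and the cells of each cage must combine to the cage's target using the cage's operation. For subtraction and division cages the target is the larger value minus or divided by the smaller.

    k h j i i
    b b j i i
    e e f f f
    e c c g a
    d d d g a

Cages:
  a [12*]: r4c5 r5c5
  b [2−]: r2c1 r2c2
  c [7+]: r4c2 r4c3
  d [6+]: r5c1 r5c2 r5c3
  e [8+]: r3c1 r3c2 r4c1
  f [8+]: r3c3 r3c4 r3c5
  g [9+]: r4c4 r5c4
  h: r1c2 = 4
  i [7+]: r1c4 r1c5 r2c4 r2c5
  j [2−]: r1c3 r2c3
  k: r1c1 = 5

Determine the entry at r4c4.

Cage k is given, which forces r1c1 = 5.
H is a freebie; hence r1c2 = 4.
Row 4 needs a 1, and only r4c1 is open for it.
The only place for 5 in row 5 is r5c4.
Column 4 already has 5, so r4c4 = 4.
4 is placed in row 4, so r4c5 = 3.
Column 5 already has 3, which forces r5c5 = 4.
In column 4, 2 can only go at r3c4, so r3c4 = 2.
Row 3 already has 2, which forces r3c1 = 4.
Cage e needs sum 8, which forces r3c2 = 3.
4 is placed in column 1, which forces r2c1 = 3.
Row 2 already has 3, which forces r2c4 = 1.
1 is placed in row 2, so r2c5 = 2.
Column 1 now contains 3, leaving r5c1 = 2.
2 is placed in row 5, so r5c2 = 1.
Row 5 already has 1, which forces r5c3 = 3.
Cage j's pair has difference 2, leaving r1c3 = 2.
Column 4 already has 1, so r1c4 = 3.
2 is placed in column 5, so r1c5 = 1.
1 is placed in row 2; hence r2c2 = 5.
The two cells of cage j must have difference 2; hence r2c3 = 4.
Column 5 now contains 1, leaving r3c5 = 5.
Column 2 already has 5; hence r4c2 = 2.
Column 3 already has 2, leaving r4c3 = 5.
Row 3 already has 5, which forces r3c3 = 1.
Filled in: 5 4 2 3 1 / 3 5 4 1 2 / 4 3 1 2 5 / 1 2 5 4 3 / 2 1 3 5 4.

4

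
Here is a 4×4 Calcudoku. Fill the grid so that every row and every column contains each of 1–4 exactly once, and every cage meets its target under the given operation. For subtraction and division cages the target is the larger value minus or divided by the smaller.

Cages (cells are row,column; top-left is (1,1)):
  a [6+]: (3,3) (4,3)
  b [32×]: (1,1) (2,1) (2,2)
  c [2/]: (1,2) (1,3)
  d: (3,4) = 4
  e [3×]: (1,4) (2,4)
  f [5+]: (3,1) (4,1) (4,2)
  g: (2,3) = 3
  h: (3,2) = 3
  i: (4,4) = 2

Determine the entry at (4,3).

4

Cage b has product 32, leaving (1,1) = 4.
The 3 cells of cage b must have product 32, leaving (2,1) = 2.
Cage b needs product 32, leaving (2,2) = 4.
Cage g is given; hence (2,3) = 3.
Row 2 now contains 3, so (2,4) = 1.
Column 1 already has 2, so (3,1) = 1.
Cage h is given, so (3,2) = 3.
Cage d is given, which forces (3,4) = 4.
1 is placed in column 1, which forces (4,1) = 3.
Cage i is given; hence (4,4) = 2.
Column 4 now contains 1, which forces (1,4) = 3.
Row 3 already has 4, which forces (3,3) = 2.
2 is placed in row 4, which forces (4,2) = 1.
2 is placed in row 4; hence (4,3) = 4.
Column 2 now contains 1; hence (1,2) = 2.
Column 3 already has 2, leaving (1,3) = 1.
The full grid is 4 2 1 3 / 2 4 3 1 / 1 3 2 4 / 3 1 4 2.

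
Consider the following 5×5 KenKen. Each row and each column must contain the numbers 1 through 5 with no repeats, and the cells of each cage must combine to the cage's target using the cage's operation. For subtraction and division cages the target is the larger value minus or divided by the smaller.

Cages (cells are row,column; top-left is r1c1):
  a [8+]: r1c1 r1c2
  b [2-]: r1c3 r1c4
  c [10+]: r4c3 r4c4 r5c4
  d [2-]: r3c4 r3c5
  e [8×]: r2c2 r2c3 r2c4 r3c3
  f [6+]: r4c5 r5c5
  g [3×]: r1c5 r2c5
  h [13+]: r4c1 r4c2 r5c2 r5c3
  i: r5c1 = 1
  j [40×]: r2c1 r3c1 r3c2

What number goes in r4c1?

Cage e has product 8, so r3c3 = 1.
I is a freebie, leaving r5c1 = 1.
In row 2, 3 can only go at r2c5, so r2c5 = 3.
3 is placed in column 5; hence r1c5 = 1.
In row 2, 5 can only go at r2c1, so r2c1 = 5.
Column 1 now contains 5; hence r1c1 = 3.
Cage a needs two cells with sum 8, so r1c2 = 5.
The only place for 3 in row 3 is r3c4.
Cage d's pair has difference 2, leaving r3c5 = 5.
Cage h needs sum 13; hence r4c1 = 4.
Row 4 already has 4, so r4c5 = 2.
2 is placed in column 5, so r5c5 = 4.
Column 1 now contains 4, leaving r3c1 = 2.
Cage j has product 40, which forces r3c2 = 4.
Cage h has sum 13, leaving r4c2 = 1.
Cage c needs sum 10; hence r4c3 = 3.
Cage c needs sum 10; hence r4c4 = 5.
Cage h needs sum 13, which forces r5c2 = 3.
Cage h has sum 13, which forces r5c3 = 5.
Row 5 now contains 4, leaving r5c4 = 2.
Cage b needs two cells with difference 2, leaving r1c3 = 2.
2 is placed in column 4, leaving r1c4 = 4.
1 is placed in column 2, leaving r2c2 = 2.
Cage e has product 8, which forces r2c3 = 4.
Cage e has product 8, so r2c4 = 1.
Filled in: 3 5 2 4 1 / 5 2 4 1 3 / 2 4 1 3 5 / 4 1 3 5 2 / 1 3 5 2 4.

4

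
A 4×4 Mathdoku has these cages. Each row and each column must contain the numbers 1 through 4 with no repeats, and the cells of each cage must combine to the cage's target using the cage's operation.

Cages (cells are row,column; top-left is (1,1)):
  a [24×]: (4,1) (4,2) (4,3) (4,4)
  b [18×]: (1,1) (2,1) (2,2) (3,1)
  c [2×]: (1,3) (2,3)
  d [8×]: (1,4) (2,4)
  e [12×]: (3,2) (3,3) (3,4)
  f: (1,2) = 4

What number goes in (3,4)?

Cage f is a single given cell; hence (1,2) = 4.
Row 1 now contains 4; hence (1,4) = 2.
The 4 cells of cage b must have product 18, leaving (2,2) = 3.
Column 4 already has 2, which forces (2,4) = 4.
Column 2 already has 3, leaving (3,2) = 1.
Row 3 now contains 1, so (3,4) = 3.
Column 2 already has 1, leaving (4,2) = 2.
Column 4 now contains 3, so (4,4) = 1.
Cage b needs product 18, so (1,1) = 3.
Row 1 now contains 2, which forces (1,3) = 1.
Cage b needs product 18, which forces (2,1) = 1.
Cage c's pair has product 2, leaving (2,3) = 2.
3 is placed in row 3, which forces (3,1) = 2.
3 is placed in row 3, leaving (3,3) = 4.
Column 1 now contains 3, leaving (4,1) = 4.
Column 3 already has 4, leaving (4,3) = 3.
Filled in: 3 4 1 2 / 1 3 2 4 / 2 1 4 3 / 4 2 3 1.

3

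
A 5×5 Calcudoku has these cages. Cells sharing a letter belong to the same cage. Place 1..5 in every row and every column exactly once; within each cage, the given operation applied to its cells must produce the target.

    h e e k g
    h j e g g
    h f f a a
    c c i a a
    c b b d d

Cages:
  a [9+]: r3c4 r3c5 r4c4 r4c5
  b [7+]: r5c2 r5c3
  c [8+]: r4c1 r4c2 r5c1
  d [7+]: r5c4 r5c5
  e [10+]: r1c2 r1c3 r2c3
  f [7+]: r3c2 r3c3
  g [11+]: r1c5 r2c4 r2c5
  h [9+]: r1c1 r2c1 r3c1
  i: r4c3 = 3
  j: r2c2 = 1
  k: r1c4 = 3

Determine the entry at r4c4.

Cage k is a single given cell, so r1c4 = 3.
J is a freebie, so r2c2 = 1.
I is a freebie, so r4c3 = 3.
Row 5 needs a 1, and only r5c1 is open for it.
In row 1, 1 can only go at r1c3, so r1c3 = 1.
The only place for 5 in column 1 is r4c1.
5 is placed in row 4, so r4c2 = 2.
Cage a needs sum 9, so r3c4 = 1.
The 4 cells of cage a must have sum 9; hence r3c5 = 3.
Cage a needs sum 9, so r4c4 = 4.
Cage a has sum 9, leaving r4c5 = 1.
Cage h needs sum 9, so r2c1 = 3.
Row 3 now contains 3; hence r3c2 = 5.
The two cells of cage f must have sum 7; hence r3c3 = 2.
Column 2 already has 5, leaving r5c2 = 3.
Column 3 now contains 2, leaving r5c3 = 4.
The 3 cells of cage h must have sum 9, leaving r1c1 = 2.
Column 2 already has 5; hence r1c2 = 4.
Row 1 already has 4, which forces r1c5 = 5.
4 is placed in column 3, leaving r2c3 = 5.
5 is placed in row 2, leaving r2c4 = 2.
Row 2 now contains 2, so r2c5 = 4.
2 is placed in row 3, leaving r3c1 = 4.
2 is placed in column 4, leaving r5c4 = 5.
Column 5 now contains 5, leaving r5c5 = 2.
Completed grid: 2 4 1 3 5 / 3 1 5 2 4 / 4 5 2 1 3 / 5 2 3 4 1 / 1 3 4 5 2.

4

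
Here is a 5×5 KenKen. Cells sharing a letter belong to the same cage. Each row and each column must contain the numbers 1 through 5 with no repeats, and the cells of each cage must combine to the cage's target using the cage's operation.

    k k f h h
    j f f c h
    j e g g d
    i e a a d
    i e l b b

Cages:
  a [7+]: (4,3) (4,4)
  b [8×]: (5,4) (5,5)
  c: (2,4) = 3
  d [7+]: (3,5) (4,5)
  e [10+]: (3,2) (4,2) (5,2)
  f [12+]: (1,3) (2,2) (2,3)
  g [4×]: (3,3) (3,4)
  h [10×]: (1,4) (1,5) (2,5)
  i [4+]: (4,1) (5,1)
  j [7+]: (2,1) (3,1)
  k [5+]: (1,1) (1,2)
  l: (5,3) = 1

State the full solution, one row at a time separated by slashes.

C is a freebie, leaving (2,4) = 3.
Cage l is a single given cell; hence (5,3) = 1.
Column 3 already has 1, so (3,3) = 4.
The two cells of cage g must have product 4; hence (3,4) = 1.
Cage i's pair has sum 4, which forces (4,1) = 1.
Row 5 now contains 1; hence (5,1) = 3.
Row 1 needs a 4, and only (1,1) is open for it.
The two cells of cage k must have sum 5, which forces (1,2) = 1.
Cage h has product 10, leaving (2,5) = 1.
Row 1 needs a 3, and only (1,3) is open for it.
Cage f has sum 12; hence (2,2) = 4.
Cage f has sum 12, so (2,3) = 5.
Column 3 already has 5; hence (4,3) = 2.
Row 4 now contains 2, leaving (4,4) = 5.
Row 4 already has 5, leaving (4,5) = 4.
Column 5 now contains 4; hence (5,5) = 2.
Column 4 already has 5, which forces (1,4) = 2.
2 is placed in column 5, so (1,5) = 5.
Row 2 already has 5, so (2,1) = 2.
Cage j needs two cells with sum 7, which forces (3,1) = 5.
The 3 cells of cage e must have sum 10, so (3,2) = 2.
The two cells of cage d must have sum 7, which forces (3,5) = 3.
Row 4 already has 5, which forces (4,2) = 3.
2 is placed in row 5; hence (5,2) = 5.
2 is placed in row 5, which forces (5,4) = 4.

4 1 3 2 5 / 2 4 5 3 1 / 5 2 4 1 3 / 1 3 2 5 4 / 3 5 1 4 2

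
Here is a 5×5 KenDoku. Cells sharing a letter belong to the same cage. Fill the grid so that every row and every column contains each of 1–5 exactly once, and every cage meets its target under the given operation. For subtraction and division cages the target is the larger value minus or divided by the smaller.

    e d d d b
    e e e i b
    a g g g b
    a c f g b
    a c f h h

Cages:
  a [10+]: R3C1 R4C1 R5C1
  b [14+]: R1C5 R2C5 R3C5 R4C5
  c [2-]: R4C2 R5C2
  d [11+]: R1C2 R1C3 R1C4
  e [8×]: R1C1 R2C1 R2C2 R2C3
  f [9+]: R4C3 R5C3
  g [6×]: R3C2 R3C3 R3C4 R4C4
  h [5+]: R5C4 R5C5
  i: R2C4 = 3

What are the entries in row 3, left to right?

5 1 3 2 4

Cage e has product 8; hence R1C1 = 1.
Cage i is given, which forces R2C4 = 3.
3 is placed in column 4; hence R3C4 = 2.
Cage g needs product 6, which forces R4C4 = 1.
Column 4 now contains 1, so R5C4 = 4.
4 is placed in column 4, leaving R1C4 = 5.
Cage f's pair has sum 9, leaving R4C3 = 4.
4 is placed in row 5, leaving R5C3 = 5.
Cage h's pair has sum 5, leaving R5C5 = 1.
The 3 cells of cage d must have sum 11, which forces R1C2 = 4.
Column 3 now contains 4, which forces R1C3 = 2.
Row 1 already has 2, leaving R1C5 = 3.
Column 3 now contains 2, so R2C3 = 1.
Column 3 already has 1, leaving R3C3 = 3.
Cage c needs two cells with difference 2; hence R4C2 = 5.
5 is placed in row 4, so R4C5 = 2.
Cage c's pair has difference 2, which forces R5C2 = 3.
Cage e has product 8; hence R2C1 = 4.
Row 2 now contains 1, leaving R2C2 = 2.
4 is placed in row 2, which forces R2C5 = 5.
Row 3 now contains 3, so R3C1 = 5.
Row 3 now contains 3, so R3C2 = 1.
Column 5 already has 5, so R3C5 = 4.
Row 4 already has 2; hence R4C1 = 3.
Row 5 now contains 3, so R5C1 = 2.
Completed grid: 1 4 2 5 3 / 4 2 1 3 5 / 5 1 3 2 4 / 3 5 4 1 2 / 2 3 5 4 1.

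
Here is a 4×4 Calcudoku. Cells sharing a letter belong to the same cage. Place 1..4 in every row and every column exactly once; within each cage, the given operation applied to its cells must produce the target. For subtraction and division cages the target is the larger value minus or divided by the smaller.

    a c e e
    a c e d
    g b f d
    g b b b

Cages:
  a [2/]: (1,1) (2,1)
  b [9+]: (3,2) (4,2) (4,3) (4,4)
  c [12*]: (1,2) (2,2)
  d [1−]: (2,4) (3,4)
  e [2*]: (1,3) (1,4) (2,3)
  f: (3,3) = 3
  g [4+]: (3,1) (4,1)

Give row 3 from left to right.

Cage e needs product 2; hence (1,3) = 2.
Cage e has product 2, which forces (1,4) = 1.
Cage e needs product 2, which forces (2,3) = 1.
Cage f is given, which forces (3,3) = 3.
3 is placed in column 3; hence (4,3) = 4.
Row 1 already has 1, so (1,1) = 4.
4 is placed in row 1; hence (1,2) = 3.
Cage a needs two cells with quotient 2, so (2,1) = 2.
Column 2 now contains 3; hence (2,2) = 4.
Cage d's pair has difference 1, which forces (2,4) = 3.
Row 3 now contains 3, which forces (3,1) = 1.
Cage b needs sum 9, leaving (3,2) = 2.
2 is placed in row 3; hence (3,4) = 4.
Cage g needs two cells with sum 4; hence (4,1) = 3.
Cage b has sum 9, leaving (4,2) = 1.
Cage b needs sum 9, which forces (4,4) = 2.
The full grid is 4 3 2 1 / 2 4 1 3 / 1 2 3 4 / 3 1 4 2.

1 2 3 4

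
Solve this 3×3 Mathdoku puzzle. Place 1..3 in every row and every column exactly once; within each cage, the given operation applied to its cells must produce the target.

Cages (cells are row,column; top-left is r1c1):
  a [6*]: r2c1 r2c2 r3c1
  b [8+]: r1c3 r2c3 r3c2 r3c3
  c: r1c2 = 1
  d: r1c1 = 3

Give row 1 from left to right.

D is a freebie, leaving r1c1 = 3.
C is a freebie, so r1c2 = 1.
Row 1 now contains 1, leaving r1c3 = 2.
Cage b has sum 8, leaving r3c2 = 2.
Cage a needs product 6, which forces r2c1 = 2.
Column 2 already has 2, which forces r2c2 = 3.
Row 2 already has 3, leaving r2c3 = 1.
2 is placed in row 3; hence r3c1 = 1.
Column 3 now contains 1, so r3c3 = 3.
Completed grid: 3 1 2 / 2 3 1 / 1 2 3.

3 1 2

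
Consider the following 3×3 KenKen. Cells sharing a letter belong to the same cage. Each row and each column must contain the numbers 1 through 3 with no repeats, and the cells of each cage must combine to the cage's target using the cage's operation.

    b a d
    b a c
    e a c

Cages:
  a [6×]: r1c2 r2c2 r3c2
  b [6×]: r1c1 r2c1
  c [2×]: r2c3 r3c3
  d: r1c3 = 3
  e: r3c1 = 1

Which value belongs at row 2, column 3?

1

Cage d is a single given cell; hence r1c3 = 3.
Cage e is given; hence r3c1 = 1.
Row 3 now contains 1, leaving r3c3 = 2.
Row 1 already has 3; hence r1c1 = 2.
Row 1 now contains 2, so r1c2 = 1.
Cage b's pair has product 6, leaving r2c1 = 3.
Column 2 already has 1, which forces r2c2 = 2.
2 is placed in column 3, which forces r2c3 = 1.
Row 3 now contains 2; hence r3c2 = 3.
Completed grid: 2 1 3 / 3 2 1 / 1 3 2.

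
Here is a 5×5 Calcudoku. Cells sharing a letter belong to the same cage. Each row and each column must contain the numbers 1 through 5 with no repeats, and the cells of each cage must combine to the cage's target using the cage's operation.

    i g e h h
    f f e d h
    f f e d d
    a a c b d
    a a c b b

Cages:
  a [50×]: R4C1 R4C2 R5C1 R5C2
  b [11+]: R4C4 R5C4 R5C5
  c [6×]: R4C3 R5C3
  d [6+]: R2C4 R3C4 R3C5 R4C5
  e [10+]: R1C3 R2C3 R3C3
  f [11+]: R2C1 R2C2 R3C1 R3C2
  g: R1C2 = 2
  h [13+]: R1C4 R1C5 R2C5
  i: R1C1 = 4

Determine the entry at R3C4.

I is a freebie, leaving R1C1 = 4.
G is a freebie; hence R1C2 = 2.
Row 1 now contains 4, so R1C4 = 5.
Row 1 now contains 5, leaving R1C5 = 3.
3 is placed in row 1, which forces R1C3 = 1.
Cage h has sum 13, leaving R2C5 = 5.
5 is placed in column 5, so R5C5 = 4.
Row 2 now contains 5, leaving R2C3 = 4.
Cage e has sum 10, which forces R3C3 = 5.
The 3 cells of cage b must have sum 11, which forces R4C4 = 4.
Cage b has sum 11, leaving R5C4 = 3.
Cage f has sum 11, so R2C1 = 1.
The 4 cells of cage f must have sum 11, which forces R2C2 = 3.
Row 2 already has 1, leaving R2C4 = 2.
Cage f has sum 11, so R3C1 = 3.
Cage f has sum 11, leaving R3C2 = 4.
Column 4 now contains 2; hence R3C4 = 1.
Row 3 already has 1, leaving R3C5 = 2.
The two cells of cage c must have product 6, which forces R4C3 = 3.
Column 5 already has 2, leaving R4C5 = 1.
3 is placed in row 5; hence R5C3 = 2.
Cage a needs product 50, so R4C1 = 2.
Row 4 already has 1, so R4C2 = 5.
Row 5 now contains 2, which forces R5C1 = 5.
Cage a needs product 50, which forces R5C2 = 1.
Completed grid: 4 2 1 5 3 / 1 3 4 2 5 / 3 4 5 1 2 / 2 5 3 4 1 / 5 1 2 3 4.

1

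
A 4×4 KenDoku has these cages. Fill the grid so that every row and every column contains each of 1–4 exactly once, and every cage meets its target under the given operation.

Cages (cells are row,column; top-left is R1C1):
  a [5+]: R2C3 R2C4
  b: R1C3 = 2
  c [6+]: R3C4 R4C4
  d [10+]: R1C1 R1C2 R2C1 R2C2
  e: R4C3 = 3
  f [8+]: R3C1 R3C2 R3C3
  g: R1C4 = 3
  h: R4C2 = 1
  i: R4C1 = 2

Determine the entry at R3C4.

Cage b is given; hence R1C3 = 2.
Cage g is given, so R1C4 = 3.
I is a freebie; hence R4C1 = 2.
H is a freebie, so R4C2 = 1.
Cage e is given; hence R4C3 = 3.
2 is placed in row 4, which forces R4C4 = 4.
Cage d needs sum 10, which forces R1C1 = 1.
1 is placed in column 2, which forces R1C2 = 4.
Cage d has sum 10, which forces R2C1 = 3.
Cage d has sum 10, leaving R2C2 = 2.
Cage a's pair has sum 5; hence R2C3 = 4.
The two cells of cage a must have sum 5; hence R2C4 = 1.
Column 1 already has 3, which forces R3C1 = 4.
Column 2 already has 4; hence R3C2 = 3.
Column 3 now contains 4; hence R3C3 = 1.
4 is placed in column 4, so R3C4 = 2.
Filled in: 1 4 2 3 / 3 2 4 1 / 4 3 1 2 / 2 1 3 4.

2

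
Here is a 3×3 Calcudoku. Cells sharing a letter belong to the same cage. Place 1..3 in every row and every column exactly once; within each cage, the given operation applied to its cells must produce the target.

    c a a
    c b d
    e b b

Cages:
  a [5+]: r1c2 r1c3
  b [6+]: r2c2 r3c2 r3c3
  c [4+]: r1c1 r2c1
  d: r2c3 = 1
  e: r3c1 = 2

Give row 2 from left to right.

3 2 1

Cage d is given; hence r2c3 = 1.
E is a freebie, so r3c1 = 2.
2 is placed in row 3, so r3c3 = 3.
Cage c needs two cells with sum 4, leaving r1c1 = 1.
Cage a needs two cells with sum 5, which forces r1c2 = 3.
Column 3 now contains 3; hence r1c3 = 2.
1 is placed in row 2, which forces r2c1 = 3.
Cage b has sum 6, leaving r2c2 = 2.
Row 3 now contains 3, leaving r3c2 = 1.
Completed grid: 1 3 2 / 3 2 1 / 2 1 3.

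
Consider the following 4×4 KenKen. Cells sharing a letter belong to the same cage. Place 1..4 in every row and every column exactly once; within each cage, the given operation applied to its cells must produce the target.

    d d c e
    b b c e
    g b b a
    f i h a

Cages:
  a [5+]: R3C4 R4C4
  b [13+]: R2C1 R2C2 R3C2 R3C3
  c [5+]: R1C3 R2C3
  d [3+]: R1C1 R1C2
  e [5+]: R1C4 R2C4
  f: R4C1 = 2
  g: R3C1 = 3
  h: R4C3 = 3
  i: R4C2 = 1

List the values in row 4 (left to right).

2 1 3 4

Cage g is a single given cell, leaving R3C1 = 3.
Cage f is given, which forces R4C1 = 2.
I is a freebie, so R4C2 = 1.
Cage h is a single given cell, leaving R4C3 = 3.
3 is placed in row 4, so R4C4 = 4.
Column 1 already has 2, so R1C1 = 1.
Column 2 now contains 1, which forces R1C2 = 2.
1 is placed in row 1; hence R1C3 = 4.
Row 1 already has 2, so R1C4 = 3.
Column 1 already has 2, so R2C1 = 4.
Cage b has sum 13, which forces R2C2 = 3.
Column 3 already has 4, which forces R2C3 = 1.
3 is placed in column 4; hence R2C4 = 2.
2 is placed in column 2, leaving R3C2 = 4.
Column 3 already has 4, so R3C3 = 2.
Cage a's pair has sum 5, so R3C4 = 1.
Filled in: 1 2 4 3 / 4 3 1 2 / 3 4 2 1 / 2 1 3 4.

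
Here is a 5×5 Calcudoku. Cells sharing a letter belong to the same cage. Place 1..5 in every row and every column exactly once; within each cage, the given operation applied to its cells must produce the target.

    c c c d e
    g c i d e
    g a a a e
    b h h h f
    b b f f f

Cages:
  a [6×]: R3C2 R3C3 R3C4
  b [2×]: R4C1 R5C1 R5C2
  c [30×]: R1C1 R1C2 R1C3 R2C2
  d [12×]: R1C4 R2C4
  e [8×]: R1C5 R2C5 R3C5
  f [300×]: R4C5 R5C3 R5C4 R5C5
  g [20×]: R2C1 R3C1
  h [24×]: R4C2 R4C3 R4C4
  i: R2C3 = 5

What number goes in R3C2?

3

Cage i is a single given cell, leaving R2C3 = 5.
Cage b has product 2, leaving R4C1 = 1.
Cage f needs product 300; hence R4C5 = 5.
Cage b needs product 2, leaving R5C1 = 2.
The 3 cells of cage b must have product 2, which forces R5C2 = 1.
Cage c needs product 30, leaving R1C3 = 1.
Row 2 now contains 5; hence R2C1 = 4.
Row 2 already has 4; hence R2C4 = 3.
Cage g needs two cells with product 20, so R3C1 = 5.
The 4 cells of cage f must have product 300, which forces R5C4 = 5.
5 is placed in column 1, leaving R1C1 = 3.
The 4 cells of cage c must have product 30, leaving R1C2 = 5.
3 is placed in column 4, leaving R1C4 = 4.
Row 1 already has 4, which forces R1C5 = 2.
Row 2 already has 3, leaving R2C2 = 2.
2 is placed in column 5; hence R2C5 = 1.
Column 2 now contains 2; hence R3C2 = 3.
Row 3 already has 3, so R3C3 = 2.
Cage a has product 6, so R3C4 = 1.
1 is placed in column 5, which forces R3C5 = 4.
Column 2 now contains 3; hence R4C2 = 4.
4 is placed in row 4, which forces R4C3 = 3.
Column 4 now contains 4, leaving R4C4 = 2.
Column 3 now contains 3, which forces R5C3 = 4.
4 is placed in column 5, so R5C5 = 3.
The full grid is 3 5 1 4 2 / 4 2 5 3 1 / 5 3 2 1 4 / 1 4 3 2 5 / 2 1 4 5 3.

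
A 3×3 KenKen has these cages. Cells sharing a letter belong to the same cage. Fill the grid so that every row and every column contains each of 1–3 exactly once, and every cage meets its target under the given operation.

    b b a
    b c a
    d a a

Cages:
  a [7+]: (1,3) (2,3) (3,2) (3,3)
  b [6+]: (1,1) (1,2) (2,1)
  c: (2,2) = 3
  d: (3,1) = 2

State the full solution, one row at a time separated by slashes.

3 2 1 / 1 3 2 / 2 1 3

Cage c is a single given cell; hence (2,2) = 3.
Cage d is given, leaving (3,1) = 2.
Cage a has sum 7, leaving (3,2) = 1.
Row 3 already has 2, so (3,3) = 3.
The 3 cells of cage b must have sum 6, leaving (1,1) = 3.
Column 2 now contains 1, leaving (1,2) = 2.
Row 1 already has 2; hence (1,3) = 1.
Column 1 already has 2; hence (2,1) = 1.
1 is placed in column 3, so (2,3) = 2.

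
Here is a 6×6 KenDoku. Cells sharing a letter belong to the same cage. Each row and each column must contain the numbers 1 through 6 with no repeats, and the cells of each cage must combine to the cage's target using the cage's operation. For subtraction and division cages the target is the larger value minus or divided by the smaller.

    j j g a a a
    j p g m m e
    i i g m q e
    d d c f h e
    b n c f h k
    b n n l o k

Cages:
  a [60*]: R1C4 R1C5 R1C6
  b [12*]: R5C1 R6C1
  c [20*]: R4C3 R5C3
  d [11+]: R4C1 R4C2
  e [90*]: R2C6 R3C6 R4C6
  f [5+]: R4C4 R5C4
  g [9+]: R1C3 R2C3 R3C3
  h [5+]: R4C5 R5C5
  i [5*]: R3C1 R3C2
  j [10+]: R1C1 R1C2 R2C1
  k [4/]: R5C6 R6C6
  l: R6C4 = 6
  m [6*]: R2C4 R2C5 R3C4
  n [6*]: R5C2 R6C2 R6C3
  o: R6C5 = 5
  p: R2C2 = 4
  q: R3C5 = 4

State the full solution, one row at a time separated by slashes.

P is a freebie; hence R2C2 = 4.
Q is a freebie, which forces R3C5 = 4.
L is a freebie; hence R6C4 = 6.
O is a freebie, so R6C5 = 5.
The only place for 1 in row 4 is R4C4.
Cage m needs product 6, leaving R2C5 = 1.
The two cells of cage f must have sum 5; hence R5C4 = 4.
Row 5 already has 4; hence R5C6 = 1.
Column 6 already has 1, so R6C6 = 4.
The two cells of cage c must have product 20, which forces R4C3 = 4.
Cage b's pair has product 12, so R5C1 = 6.
Row 5 already has 4, leaving R5C3 = 5.
Cage b needs two cells with product 12, which forces R6C1 = 2.
6 is placed in column 1; hence R4C1 = 5.
The two cells of cage d must have sum 11; hence R4C2 = 6.
Row 4 now contains 6; hence R4C6 = 3.
Cage n needs product 6; hence R5C2 = 2.
Row 5 now contains 2, so R5C5 = 3.
Cage j needs sum 10; hence R1C1 = 4.
Cage j has sum 10; hence R1C2 = 3.
Column 1 now contains 5; hence R2C1 = 3.
3 is placed in row 2, which forces R2C4 = 2.
Column 1 now contains 5, which forces R3C1 = 1.
The two cells of cage i must have product 5, which forces R3C2 = 5.
Column 4 already has 2; hence R3C4 = 3.
5 is placed in row 3, leaving R3C6 = 6.
3 is placed in row 4, which forces R4C5 = 2.
3 is placed in column 2, which forces R6C2 = 1.
1 is placed in row 6; hence R6C3 = 3.
Cage g needs sum 9, which forces R1C3 = 1.
Column 4 already has 2; hence R1C4 = 5.
Column 5 now contains 2, which forces R1C5 = 6.
Cage a has product 60; hence R1C6 = 2.
Row 2 now contains 2, leaving R2C3 = 6.
6 is placed in column 6, so R2C6 = 5.
Row 3 now contains 6, so R3C3 = 2.

4 3 1 5 6 2 / 3 4 6 2 1 5 / 1 5 2 3 4 6 / 5 6 4 1 2 3 / 6 2 5 4 3 1 / 2 1 3 6 5 4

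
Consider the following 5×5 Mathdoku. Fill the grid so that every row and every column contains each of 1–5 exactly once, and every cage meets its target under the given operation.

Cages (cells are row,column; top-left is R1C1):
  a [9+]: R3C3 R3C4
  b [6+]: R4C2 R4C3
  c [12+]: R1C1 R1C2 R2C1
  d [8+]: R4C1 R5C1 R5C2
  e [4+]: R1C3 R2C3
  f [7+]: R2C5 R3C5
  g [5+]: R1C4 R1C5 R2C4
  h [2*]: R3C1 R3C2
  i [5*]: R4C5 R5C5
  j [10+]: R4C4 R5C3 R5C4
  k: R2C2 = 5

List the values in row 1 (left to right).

5 4 3 1 2

Cage k is given, leaving R2C2 = 5.
Cage c has sum 12, leaving R1C1 = 5.
The only place for 2 in row 1 is R1C5.
The 3 cells of cage g must have sum 5; hence R1C4 = 1.
Cage g needs sum 5, so R2C4 = 2.
Row 1 now contains 1; hence R1C3 = 3.
Cage e needs two cells with sum 4; hence R2C3 = 1.
1 is placed in column 3, so R5C3 = 2.
Row 1 already has 3, leaving R1C2 = 4.
Cage c has sum 12, leaving R2C1 = 3.
Row 2 now contains 3, which forces R2C5 = 4.
4 is placed in column 5, leaving R3C5 = 3.
The 3 cells of cage d must have sum 8, so R5C2 = 3.
Row 5 already has 3, so R5C4 = 5.
Row 5 already has 5, which forces R5C5 = 1.
Cage a's pair has sum 9, leaving R3C3 = 5.
Column 4 now contains 5, so R3C4 = 4.
Cage d needs sum 8, so R4C1 = 1.
Row 4 already has 1; hence R4C2 = 2.
Column 3 already has 5, so R4C3 = 4.
Column 4 now contains 5; hence R4C4 = 3.
Column 5 now contains 1, leaving R4C5 = 5.
1 is placed in row 5, so R5C1 = 4.
1 is placed in column 1, leaving R3C1 = 2.
2 is placed in column 2, which forces R3C2 = 1.
Completed grid: 5 4 3 1 2 / 3 5 1 2 4 / 2 1 5 4 3 / 1 2 4 3 5 / 4 3 2 5 1.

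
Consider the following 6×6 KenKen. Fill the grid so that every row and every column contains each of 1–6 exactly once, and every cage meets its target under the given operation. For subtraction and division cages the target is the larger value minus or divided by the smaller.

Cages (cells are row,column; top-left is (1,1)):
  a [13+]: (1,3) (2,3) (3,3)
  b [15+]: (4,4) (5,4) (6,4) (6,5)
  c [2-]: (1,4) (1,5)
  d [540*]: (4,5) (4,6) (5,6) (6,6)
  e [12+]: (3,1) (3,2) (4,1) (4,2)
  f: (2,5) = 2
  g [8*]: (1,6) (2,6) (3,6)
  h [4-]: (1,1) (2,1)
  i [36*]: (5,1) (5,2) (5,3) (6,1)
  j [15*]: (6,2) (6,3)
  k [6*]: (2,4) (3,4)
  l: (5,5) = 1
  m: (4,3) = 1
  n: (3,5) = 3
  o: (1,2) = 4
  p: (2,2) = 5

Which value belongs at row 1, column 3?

6

O is a freebie, so (1,2) = 4.
Cage p is a single given cell, so (2,2) = 5.
Cage f is given, so (2,5) = 2.
Cage n is given, which forces (3,5) = 3.
Cage m is a single given cell, which forces (4,3) = 1.
Cage d needs product 540, leaving (4,5) = 6.
Cage l is given, so (5,5) = 1.
Column 2 now contains 5, which forces (6,2) = 3.
Row 6 already has 3, leaving (6,3) = 5.
Row 6 now contains 5; hence (6,5) = 4.
Row 6 now contains 5; hence (6,6) = 6.
The two cells of cage c must have difference 2, which forces (1,4) = 3.
Column 5 already has 1; hence (1,5) = 5.
3 is placed in column 2; hence (4,2) = 2.
Column 2 already has 2, leaving (5,2) = 6.
Cage i has product 36, so (6,1) = 1.
1 is placed in row 6; hence (6,4) = 2.
Row 1 already has 5, which forces (1,1) = 2.
3 is placed in row 1, leaving (1,3) = 6.
Row 1 already has 2, so (1,6) = 1.
Column 1 now contains 1, so (2,1) = 6.
Cage a needs sum 13; hence (2,3) = 3.
Row 2 now contains 6, leaving (2,4) = 1.
1 is placed in column 6; hence (2,6) = 4.
6 is placed in column 2, which forces (3,2) = 1.
The 3 cells of cage a must have sum 13, which forces (3,3) = 4.
1 is placed in column 4, which forces (3,4) = 6.
4 is placed in column 6, so (3,6) = 2.
Column 1 already has 2, so (5,1) = 3.
Column 3 already has 3; hence (5,3) = 2.
Row 5 now contains 3, which forces (5,6) = 5.
4 is placed in row 3, which forces (3,1) = 5.
Cage e needs sum 12; hence (4,1) = 4.
Cage b needs sum 15, leaving (4,4) = 5.
Column 6 now contains 5, so (4,6) = 3.
5 is placed in row 5, which forces (5,4) = 4.
The full grid is 2 4 6 3 5 1 / 6 5 3 1 2 4 / 5 1 4 6 3 2 / 4 2 1 5 6 3 / 3 6 2 4 1 5 / 1 3 5 2 4 6.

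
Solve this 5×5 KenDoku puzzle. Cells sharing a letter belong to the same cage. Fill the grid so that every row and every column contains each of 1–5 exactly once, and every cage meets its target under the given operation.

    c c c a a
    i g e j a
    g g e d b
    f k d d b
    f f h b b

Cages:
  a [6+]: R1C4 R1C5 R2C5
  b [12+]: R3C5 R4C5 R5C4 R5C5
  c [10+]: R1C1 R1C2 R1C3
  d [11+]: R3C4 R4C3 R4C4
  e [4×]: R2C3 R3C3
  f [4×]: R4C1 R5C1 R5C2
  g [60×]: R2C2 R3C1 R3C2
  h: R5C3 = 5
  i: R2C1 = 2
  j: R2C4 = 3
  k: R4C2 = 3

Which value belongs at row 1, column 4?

1

I is a freebie, leaving R2C1 = 2.
Cage j is given, which forces R2C4 = 3.
Row 2 now contains 3, which forces R2C5 = 1.
Column 1 already has 2; hence R4C1 = 1.
Cage k is a single given cell, so R4C2 = 3.
Column 1 now contains 1, so R5C1 = 4.
H is a freebie; hence R5C3 = 5.
1 is placed in row 2, so R2C3 = 4.
The 3 cells of cage g must have product 60, which forces R3C1 = 3.
Cage e's pair has product 4, leaving R3C3 = 1.
4 is placed in column 3; hence R4C3 = 2.
The 3 cells of cage f must have product 4, so R5C2 = 1.
Row 5 already has 1, leaving R5C4 = 2.
2 is placed in row 5; hence R5C5 = 3.
3 is placed in column 1, which forces R1C1 = 5.
Cage c needs sum 10; hence R1C2 = 2.
Column 3 now contains 2, which forces R1C3 = 3.
Column 4 now contains 2, so R1C4 = 1.
3 is placed in column 5, which forces R1C5 = 4.
Row 2 now contains 4, so R2C2 = 5.
The 3 cells of cage g must have product 60; hence R3C2 = 4.
Row 3 already has 4, so R3C4 = 5.
Cage b needs sum 12, leaving R3C5 = 2.
Column 4 already has 5; hence R4C4 = 4.
The 4 cells of cage b must have sum 12, which forces R4C5 = 5.
Completed grid: 5 2 3 1 4 / 2 5 4 3 1 / 3 4 1 5 2 / 1 3 2 4 5 / 4 1 5 2 3.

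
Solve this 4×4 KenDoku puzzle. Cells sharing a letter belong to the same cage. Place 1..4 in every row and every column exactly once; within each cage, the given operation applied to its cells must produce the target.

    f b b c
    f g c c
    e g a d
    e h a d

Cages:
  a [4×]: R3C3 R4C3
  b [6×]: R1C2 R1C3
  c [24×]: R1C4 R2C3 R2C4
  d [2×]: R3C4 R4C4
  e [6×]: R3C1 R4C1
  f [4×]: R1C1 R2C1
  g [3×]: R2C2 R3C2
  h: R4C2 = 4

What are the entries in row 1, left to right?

1 2 3 4

Cage h is given, so R4C2 = 4.
Row 4 already has 4, which forces R4C3 = 1.
Row 4 already has 1, so R4C4 = 2.
Cage c needs product 24, leaving R2C3 = 2.
Cage e's pair has product 6; hence R3C1 = 2.
Column 3 now contains 1, which forces R3C3 = 4.
Column 4 now contains 2, leaving R3C4 = 1.
Row 4 already has 2, which forces R4C1 = 3.
The two cells of cage b must have product 6, which forces R1C2 = 2.
2 is placed in column 3, leaving R1C3 = 3.
3 is placed in row 1; hence R1C4 = 4.
Cage g's pair has product 3, so R2C2 = 1.
Column 4 already has 4, leaving R2C4 = 3.
Row 3 already has 1, leaving R3C2 = 3.
Row 1 already has 4, so R1C1 = 1.
1 is placed in row 2, which forces R2C1 = 4.
Filled in: 1 2 3 4 / 4 1 2 3 / 2 3 4 1 / 3 4 1 2.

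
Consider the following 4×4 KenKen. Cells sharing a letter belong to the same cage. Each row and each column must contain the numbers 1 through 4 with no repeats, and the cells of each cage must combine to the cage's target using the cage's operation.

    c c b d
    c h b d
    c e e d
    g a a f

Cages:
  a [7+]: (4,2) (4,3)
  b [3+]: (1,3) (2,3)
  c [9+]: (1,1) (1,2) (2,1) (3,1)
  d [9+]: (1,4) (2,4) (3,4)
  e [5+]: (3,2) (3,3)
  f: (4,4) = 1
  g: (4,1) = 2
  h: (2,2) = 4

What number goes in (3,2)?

2

Cage h is a single given cell, which forces (2,2) = 4.
Cage g is given; hence (4,1) = 2.
Column 2 now contains 4, which forces (4,2) = 3.
3 is placed in row 4, leaving (4,3) = 4.
Cage f is given, which forces (4,4) = 1.
Cage c has sum 9, so (1,2) = 1.
Row 1 already has 1, leaving (1,3) = 2.
Column 3 now contains 2; hence (2,3) = 1.
The two cells of cage e must have sum 5, which forces (3,2) = 2.
The two cells of cage e must have sum 5; hence (3,3) = 3.
Row 3 now contains 3, which forces (3,4) = 4.
The 4 cells of cage c must have sum 9; hence (1,1) = 4.
Column 4 already has 4, which forces (1,4) = 3.
1 is placed in row 2; hence (2,1) = 3.
The 3 cells of cage d must have sum 9, which forces (2,4) = 2.
4 is placed in row 3, so (3,1) = 1.
Filled in: 4 1 2 3 / 3 4 1 2 / 1 2 3 4 / 2 3 4 1.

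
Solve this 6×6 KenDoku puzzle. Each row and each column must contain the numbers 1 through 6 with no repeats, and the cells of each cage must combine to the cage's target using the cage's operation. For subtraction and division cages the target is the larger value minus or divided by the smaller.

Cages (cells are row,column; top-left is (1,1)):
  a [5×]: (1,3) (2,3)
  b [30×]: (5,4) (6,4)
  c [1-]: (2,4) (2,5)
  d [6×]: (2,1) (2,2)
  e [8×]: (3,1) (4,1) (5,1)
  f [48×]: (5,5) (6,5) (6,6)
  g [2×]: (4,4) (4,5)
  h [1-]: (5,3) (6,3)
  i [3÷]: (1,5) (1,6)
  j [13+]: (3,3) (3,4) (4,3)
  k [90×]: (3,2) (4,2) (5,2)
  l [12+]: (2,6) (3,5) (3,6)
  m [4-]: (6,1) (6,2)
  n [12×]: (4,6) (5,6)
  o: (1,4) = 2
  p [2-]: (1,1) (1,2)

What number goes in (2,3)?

Cage o is a single given cell, leaving (1,4) = 2.
Column 4 already has 2, leaving (4,4) = 1.
Row 4 already has 1, leaving (4,5) = 2.
Row 4 already has 2; hence (4,1) = 4.
In row 1, 4 can only go at (1,2), so (1,2) = 4.
The two cells of cage p must have difference 2, so (1,1) = 6.
Row 1 needs a 5, and only (1,3) is open for it.
5 is placed in column 3; hence (2,3) = 1.
Row 4 needs a 5, and only (4,2) is open for it.
The only place for 1 in row 5 is (5,1).
Column 1 now contains 1, which forces (3,1) = 2.
2 is placed in column 1, which forces (6,1) = 5.
5 is placed in row 6, so (6,4) = 6.
2 is placed in column 1; hence (2,1) = 3.
The two cells of cage d must have product 6, leaving (2,2) = 2.
6 is placed in column 4, leaving (5,4) = 5.
Row 6 now contains 6, so (6,2) = 1.
Column 4 already has 5, leaving (2,4) = 4.
Cage c needs two cells with difference 1, which forces (2,5) = 5.
Row 2 now contains 5, so (2,6) = 6.
Column 4 now contains 4, which forces (3,4) = 3.
Column 6 already has 6, so (4,6) = 3.
Cage i needs two cells with quotient 3, so (1,5) = 3.
Column 6 already has 3, leaving (1,6) = 1.
3 is placed in row 3, leaving (3,2) = 6.
Cage j has sum 13, so (3,3) = 4.
Cage l needs sum 12; hence (3,5) = 1.
The 3 cells of cage l must have sum 12; hence (3,6) = 5.
Row 4 now contains 3; hence (4,3) = 6.
Cage k has product 90; hence (5,2) = 3.
3 is placed in row 5, which forces (5,3) = 2.
The two cells of cage n must have product 12; hence (5,6) = 4.
Column 3 already has 2; hence (6,3) = 3.
3 is placed in column 5, so (6,5) = 4.
4 is placed in column 6; hence (6,6) = 2.
Row 5 now contains 4, so (5,5) = 6.
The full grid is 6 4 5 2 3 1 / 3 2 1 4 5 6 / 2 6 4 3 1 5 / 4 5 6 1 2 3 / 1 3 2 5 6 4 / 5 1 3 6 4 2.

1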